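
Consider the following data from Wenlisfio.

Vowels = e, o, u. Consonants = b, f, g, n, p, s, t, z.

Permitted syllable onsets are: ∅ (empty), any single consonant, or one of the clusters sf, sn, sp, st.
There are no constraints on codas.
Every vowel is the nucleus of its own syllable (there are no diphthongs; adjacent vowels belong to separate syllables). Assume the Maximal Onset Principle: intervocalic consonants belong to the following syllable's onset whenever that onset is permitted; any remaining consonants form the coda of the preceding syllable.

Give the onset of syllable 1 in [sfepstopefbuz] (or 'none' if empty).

sf

Vowels present: e, o, e, u; each is a nucleus, giving 4 syllables.
V1 /e/ – V2 /o/: /pst/; trying suffixes from longest down, /st/ is the first permitted one, so coda /p/ | onset /st/.
V2 /o/ – V3 /e/: just /p/ — single C goes to the following onset.
V3 /e/ – V4 /u/: /fb/ — longest licit onset from the right is /b/, leaving /f/ as coda.
Result: sfep.sto.pef.buz.
Syllable 1 is /sfep/: onset /sf/, nucleus /e/, coda /p/.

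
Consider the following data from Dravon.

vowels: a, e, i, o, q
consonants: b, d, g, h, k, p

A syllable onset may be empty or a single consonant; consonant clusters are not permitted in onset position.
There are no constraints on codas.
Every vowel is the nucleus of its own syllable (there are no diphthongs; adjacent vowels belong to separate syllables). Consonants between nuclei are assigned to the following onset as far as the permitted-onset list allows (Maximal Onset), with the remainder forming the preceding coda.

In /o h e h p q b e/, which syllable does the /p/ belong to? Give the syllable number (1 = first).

3

Nuclei (vowels): o, e, q, e → 4 syllables.
Between /o/ (V1) and /e/ (V2): /h/ is a single consonant, so it becomes the next onset.
Between /e/ (V2) and /q/ (V3): /hp/; trying suffixes from longest down, /p/ is the first permitted one, so coda /h/ | onset /p/.
Between /q/ (V3) and /e/ (V4): /b/ is a single consonant, so it becomes the next onset.
Syllabification: o.heh.pq.be.
The /p/ is in the onset of syllable 3 (/pq/).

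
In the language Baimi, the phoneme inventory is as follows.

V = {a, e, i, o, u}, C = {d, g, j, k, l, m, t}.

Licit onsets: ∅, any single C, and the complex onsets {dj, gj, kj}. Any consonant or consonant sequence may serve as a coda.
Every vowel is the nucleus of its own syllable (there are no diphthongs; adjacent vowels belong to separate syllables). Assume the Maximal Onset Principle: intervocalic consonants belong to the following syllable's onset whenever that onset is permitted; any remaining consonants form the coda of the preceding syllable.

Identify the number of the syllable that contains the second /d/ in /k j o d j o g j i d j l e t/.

Vowels present: o, o, i, e; each is a nucleus, giving 4 syllables.
σ1/σ2 boundary: /dj/ — entire cluster is a permitted onset → onset /dj/, coda ∅.
σ2/σ3 boundary: cluster /gj/ — /gj/ is itself a permitted onset, so the whole cluster goes right; preceding coda = ∅.
σ3/σ4 boundary: /djl/ — longest licit onset from the right is /l/, leaving /dj/ as coda.
Result: kjo.djo.gjidj.let.
The second /d/ is in the coda of syllable 3 (/gjidj/).

3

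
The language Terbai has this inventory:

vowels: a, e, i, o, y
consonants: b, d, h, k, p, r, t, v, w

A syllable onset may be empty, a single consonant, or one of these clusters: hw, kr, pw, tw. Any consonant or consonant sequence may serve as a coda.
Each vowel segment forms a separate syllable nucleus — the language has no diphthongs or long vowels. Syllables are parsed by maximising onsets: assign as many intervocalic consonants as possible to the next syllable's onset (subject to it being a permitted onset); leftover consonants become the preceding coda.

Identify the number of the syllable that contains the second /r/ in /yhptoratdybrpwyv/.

4

The vowels are y, o, a, y, y — 5 nuclei, so 5 syllables.
Between /y/ (V1) and /o/ (V2): cluster /hpt/ — the longest permitted-onset suffix is /t/; onset = /t/, preceding coda = /hp/.
Between /o/ (V2) and /a/ (V3): just /r/ — single C goes to the following onset.
Between /a/ (V3) and /y/ (V4): /td/ — longest licit onset from the right is /d/, leaving /t/ as coda.
Between /y/ (V4) and /y/ (V5): /brpw/; trying suffixes from longest down, /pw/ is the first permitted one, so coda /br/ | onset /pw/.
Result: yhp.to.rat.dybr.pwyv.
The second /r/ is in the coda of syllable 4 (/dybr/).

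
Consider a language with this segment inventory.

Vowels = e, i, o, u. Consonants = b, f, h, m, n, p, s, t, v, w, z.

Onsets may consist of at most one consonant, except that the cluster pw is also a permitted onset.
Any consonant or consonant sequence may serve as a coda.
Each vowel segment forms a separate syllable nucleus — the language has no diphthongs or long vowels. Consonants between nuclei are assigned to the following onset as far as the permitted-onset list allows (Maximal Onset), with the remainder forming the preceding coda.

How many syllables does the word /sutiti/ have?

Vowels present: u, i, i; each is a nucleus, giving 3 syllables.

3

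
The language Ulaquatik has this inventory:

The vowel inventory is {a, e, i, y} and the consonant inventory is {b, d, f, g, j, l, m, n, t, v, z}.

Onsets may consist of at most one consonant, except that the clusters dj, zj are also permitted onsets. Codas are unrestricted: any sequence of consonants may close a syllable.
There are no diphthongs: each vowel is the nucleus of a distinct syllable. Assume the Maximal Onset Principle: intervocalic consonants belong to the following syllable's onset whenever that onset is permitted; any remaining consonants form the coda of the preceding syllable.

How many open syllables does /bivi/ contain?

The vowels are i, i — 2 nuclei, so 2 syllables.
/i…i/ gap (V1→V2): just /v/ — single C goes to the following onset.
Syllabification: bi.vi.
Classifying each syllable: /bi/ (open), /vi/ (open).
Open syllables: 2.

2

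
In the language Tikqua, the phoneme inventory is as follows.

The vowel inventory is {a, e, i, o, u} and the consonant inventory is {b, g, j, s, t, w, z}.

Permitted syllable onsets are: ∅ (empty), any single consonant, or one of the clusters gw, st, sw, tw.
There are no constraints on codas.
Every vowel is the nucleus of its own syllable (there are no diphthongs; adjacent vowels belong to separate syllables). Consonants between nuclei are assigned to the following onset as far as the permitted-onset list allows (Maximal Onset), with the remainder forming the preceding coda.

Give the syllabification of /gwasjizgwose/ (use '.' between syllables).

Nuclei (vowels): a, i, o, e → 4 syllables.
V1 /a/ – V2 /i/: /sj/; trying suffixes from longest down, /j/ is the first permitted one, so coda /s/ | onset /j/.
V2 /i/ – V3 /o/: /zgw/ splits as /z/ + /gw/ (/gw/ is the longest suffix that is a licit onset).
V3 /o/ – V4 /e/: /s/ is a single consonant, so it becomes the next onset.

gwas.jiz.gwo.se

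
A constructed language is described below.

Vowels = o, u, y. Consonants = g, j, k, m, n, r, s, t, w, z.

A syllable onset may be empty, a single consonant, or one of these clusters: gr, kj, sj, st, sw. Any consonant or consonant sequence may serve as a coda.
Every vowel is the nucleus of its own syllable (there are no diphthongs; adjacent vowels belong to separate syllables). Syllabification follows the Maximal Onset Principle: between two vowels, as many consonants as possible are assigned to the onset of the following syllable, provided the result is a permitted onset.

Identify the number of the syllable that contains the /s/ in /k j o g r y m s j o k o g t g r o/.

3

Vowels present: o, y, o, o, o; each is a nucleus, giving 5 syllables.
V1 /o/ – V2 /y/: /gr/ — entire cluster is a permitted onset → onset /gr/, coda ∅.
V2 /y/ – V3 /o/: /msj/; trying suffixes from longest down, /sj/ is the first permitted one, so coda /m/ | onset /sj/.
V3 /o/ – V4 /o/: /k/ is a single consonant, so it becomes the next onset.
V4 /o/ – V5 /o/: cluster /gtgr/ — the longest permitted-onset suffix is /gr/; onset = /gr/, preceding coda = /gt/.
So the parse is kjo.grym.sjo.kogt.gro.
The /s/ is in the onset of syllable 3 (/sjo/).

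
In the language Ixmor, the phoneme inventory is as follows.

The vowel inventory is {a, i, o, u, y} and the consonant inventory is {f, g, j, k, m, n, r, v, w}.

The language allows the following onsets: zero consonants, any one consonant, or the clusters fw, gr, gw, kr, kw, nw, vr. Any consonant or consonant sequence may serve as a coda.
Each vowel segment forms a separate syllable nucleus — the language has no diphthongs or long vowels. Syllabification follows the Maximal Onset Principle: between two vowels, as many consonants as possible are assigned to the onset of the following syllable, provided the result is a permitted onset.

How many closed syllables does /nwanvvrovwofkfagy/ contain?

Nuclei (vowels): a, o, o, a, y → 5 syllables.
V1 /a/ – V2 /o/: cluster /nvvr/ — the longest permitted-onset suffix is /vr/; onset = /vr/, preceding coda = /nv/.
V2 /o/ – V3 /o/: /vw/ — longest licit onset from the right is /w/, leaving /v/ as coda.
V3 /o/ – V4 /a/: /fkf/ — longest licit onset from the right is /f/, leaving /fk/ as coda.
V4 /a/ – V5 /y/: just /g/ — single C goes to the following onset.
Result: nwanv.vrov.wofk.fa.gy.
Classifying each syllable: /nwanv/ (closed), /vrov/ (closed), /wofk/ (closed), /fa/ (open), /gy/ (open).
Closed syllables: 3.

3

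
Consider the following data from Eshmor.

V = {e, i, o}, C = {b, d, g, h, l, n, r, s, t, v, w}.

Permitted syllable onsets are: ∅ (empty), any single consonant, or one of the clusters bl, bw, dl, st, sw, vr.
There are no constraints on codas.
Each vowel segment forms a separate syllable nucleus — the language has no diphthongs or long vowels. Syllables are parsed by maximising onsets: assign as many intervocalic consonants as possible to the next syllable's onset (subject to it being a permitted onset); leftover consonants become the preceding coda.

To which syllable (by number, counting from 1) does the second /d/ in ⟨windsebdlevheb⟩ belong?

Vowels present: i, e, e, e; each is a nucleus, giving 4 syllables.
/i…e/ gap (V1→V2): /nds/; trying suffixes from longest down, /s/ is the first permitted one, so coda /nd/ | onset /s/.
/e…e/ gap (V2→V3): /bdl/ splits as /b/ + /dl/ (/dl/ is the longest suffix that is a licit onset).
/e…e/ gap (V3→V4): /vh/ splits as /v/ + /h/ (/h/ is the longest suffix that is a licit onset).
So the parse is wind.seb.dlev.heb.
The second /d/ is in the onset of syllable 3 (/dlev/).

3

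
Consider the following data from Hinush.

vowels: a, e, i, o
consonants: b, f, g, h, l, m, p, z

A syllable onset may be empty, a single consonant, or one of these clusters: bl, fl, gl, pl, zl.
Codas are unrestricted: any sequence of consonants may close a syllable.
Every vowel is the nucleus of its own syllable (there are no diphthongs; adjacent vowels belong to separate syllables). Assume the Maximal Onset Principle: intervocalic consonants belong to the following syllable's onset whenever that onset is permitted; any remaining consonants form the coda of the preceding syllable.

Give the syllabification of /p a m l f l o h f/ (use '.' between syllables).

paml.flohf

Nuclei (vowels): a, o → 2 syllables.
/a…o/ gap (V1→V2): /mlfl/ splits as /ml/ + /fl/ (/fl/ is the longest suffix that is a licit onset).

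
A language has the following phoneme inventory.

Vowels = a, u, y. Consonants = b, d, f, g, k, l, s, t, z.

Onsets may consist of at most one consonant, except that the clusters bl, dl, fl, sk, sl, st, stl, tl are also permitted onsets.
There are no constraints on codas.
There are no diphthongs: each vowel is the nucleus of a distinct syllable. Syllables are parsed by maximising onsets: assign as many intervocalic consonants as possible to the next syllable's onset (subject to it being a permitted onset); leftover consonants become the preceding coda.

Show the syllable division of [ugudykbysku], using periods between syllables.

u.gu.dyk.by.sku

Nuclei (vowels): u, u, y, y, u → 5 syllables.
/u…u/ gap (V1→V2): /g/ is a single consonant, so it becomes the next onset.
/u…y/ gap (V2→V3): just /d/ — single C goes to the following onset.
/y…y/ gap (V3→V4): /kb/ splits as /k/ + /b/ (/b/ is the longest suffix that is a licit onset).
/y…u/ gap (V4→V5): /sk/ — entire cluster is a permitted onset → onset /sk/, coda ∅.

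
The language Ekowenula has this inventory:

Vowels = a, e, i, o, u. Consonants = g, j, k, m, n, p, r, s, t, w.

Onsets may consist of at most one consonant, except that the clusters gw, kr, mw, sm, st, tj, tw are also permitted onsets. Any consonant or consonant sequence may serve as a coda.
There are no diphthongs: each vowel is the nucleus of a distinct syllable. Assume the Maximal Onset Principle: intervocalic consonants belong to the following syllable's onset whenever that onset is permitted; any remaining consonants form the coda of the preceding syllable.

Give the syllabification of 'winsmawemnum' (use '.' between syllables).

win.sma.wem.num

Vowels present: i, a, e, u; each is a nucleus, giving 4 syllables.
σ1/σ2 boundary: /nsm/ splits as /n/ + /sm/ (/sm/ is the longest suffix that is a licit onset).
σ2/σ3 boundary: /w/ is a single consonant, so it becomes the next onset.
σ3/σ4 boundary: /mn/ — longest licit onset from the right is /n/, leaving /m/ as coda.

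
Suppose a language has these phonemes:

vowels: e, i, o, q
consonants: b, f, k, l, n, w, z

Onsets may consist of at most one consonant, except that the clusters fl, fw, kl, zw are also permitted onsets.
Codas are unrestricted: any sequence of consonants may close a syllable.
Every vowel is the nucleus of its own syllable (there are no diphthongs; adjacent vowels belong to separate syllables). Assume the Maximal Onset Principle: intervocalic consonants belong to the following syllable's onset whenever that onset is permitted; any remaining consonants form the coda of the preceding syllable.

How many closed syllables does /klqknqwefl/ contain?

Nuclei (vowels): q, q, e → 3 syllables.
/q…q/ gap (V1→V2): /kn/ — longest licit onset from the right is /n/, leaving /k/ as coda.
/q…e/ gap (V2→V3): /w/ is a single consonant, so it becomes the next onset.
Syllabification: klqk.nq.wefl.
Classifying each syllable: /klqk/ (closed), /nq/ (open), /wefl/ (closed).
Closed syllables: 2.

2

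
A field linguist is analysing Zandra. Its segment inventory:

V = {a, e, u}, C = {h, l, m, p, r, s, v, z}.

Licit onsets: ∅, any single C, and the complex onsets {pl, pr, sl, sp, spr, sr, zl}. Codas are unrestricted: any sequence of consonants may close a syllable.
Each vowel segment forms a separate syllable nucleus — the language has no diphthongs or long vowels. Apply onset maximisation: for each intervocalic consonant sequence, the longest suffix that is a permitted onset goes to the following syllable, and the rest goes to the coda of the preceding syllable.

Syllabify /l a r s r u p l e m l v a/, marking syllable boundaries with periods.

lar.sru.pleml.va

Vowels present: a, u, e, a; each is a nucleus, giving 4 syllables.
/a…u/ gap (V1→V2): /rsr/ splits as /r/ + /sr/ (/sr/ is the longest suffix that is a licit onset).
/u…e/ gap (V2→V3): /pl/ is a licit onset in full, so it all attaches to the next syllable.
/e…a/ gap (V3→V4): cluster /mlv/ — the longest permitted-onset suffix is /v/; onset = /v/, preceding coda = /ml/.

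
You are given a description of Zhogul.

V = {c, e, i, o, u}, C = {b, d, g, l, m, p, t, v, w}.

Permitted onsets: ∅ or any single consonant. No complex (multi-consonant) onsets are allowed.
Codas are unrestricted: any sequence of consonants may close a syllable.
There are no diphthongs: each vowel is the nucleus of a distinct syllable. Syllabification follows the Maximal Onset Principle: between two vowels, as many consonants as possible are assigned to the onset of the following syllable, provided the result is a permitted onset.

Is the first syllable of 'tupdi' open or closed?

The vowels are u, i — 2 nuclei, so 2 syllables.
σ1/σ2 boundary: cluster /pd/ — the longest permitted-onset suffix is /d/; onset = /d/, preceding coda = /p/.
Putting it together: tup.di.
Syllable 1 is /tup/ with coda /p/, so it is closed.

closed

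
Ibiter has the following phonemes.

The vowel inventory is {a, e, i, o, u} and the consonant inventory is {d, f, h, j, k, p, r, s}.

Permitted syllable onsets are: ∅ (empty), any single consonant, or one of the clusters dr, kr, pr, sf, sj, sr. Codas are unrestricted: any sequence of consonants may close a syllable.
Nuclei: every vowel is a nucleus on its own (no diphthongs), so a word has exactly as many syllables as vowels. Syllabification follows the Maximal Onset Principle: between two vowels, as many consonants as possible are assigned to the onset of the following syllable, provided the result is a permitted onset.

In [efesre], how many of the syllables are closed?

0

Nuclei (vowels): e, e, e → 3 syllables.
σ1/σ2 boundary: /f/ → onset of the next syllable (single consonants are always licit onsets).
σ2/σ3 boundary: cluster /sr/ — /sr/ is itself a permitted onset, so the whole cluster goes right; preceding coda = ∅.
Result: e.fe.sre.
Classifying each syllable: /e/ (open), /fe/ (open), /sre/ (open).
Closed syllables: 0.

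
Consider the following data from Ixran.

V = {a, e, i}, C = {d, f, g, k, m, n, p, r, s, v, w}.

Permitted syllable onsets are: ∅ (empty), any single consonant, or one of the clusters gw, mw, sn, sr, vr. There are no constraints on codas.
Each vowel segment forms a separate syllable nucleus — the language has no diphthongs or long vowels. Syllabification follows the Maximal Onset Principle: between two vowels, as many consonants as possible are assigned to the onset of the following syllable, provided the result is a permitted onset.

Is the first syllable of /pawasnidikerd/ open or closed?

Vowels present: a, a, i, i, e; each is a nucleus, giving 5 syllables.
Between /a/ (V1) and /a/ (V2): just /w/ — single C goes to the following onset.
Between /a/ (V2) and /i/ (V3): /sn/ is a licit onset in full, so it all attaches to the next syllable.
Between /i/ (V3) and /i/ (V4): just /d/ — single C goes to the following onset.
Between /i/ (V4) and /e/ (V5): /k/ is a single consonant, so it becomes the next onset.
Syllabification: pa.wa.sni.di.kerd.
Syllable 1 is /pa/; it ends in its nucleus with no coda, so it is open.

open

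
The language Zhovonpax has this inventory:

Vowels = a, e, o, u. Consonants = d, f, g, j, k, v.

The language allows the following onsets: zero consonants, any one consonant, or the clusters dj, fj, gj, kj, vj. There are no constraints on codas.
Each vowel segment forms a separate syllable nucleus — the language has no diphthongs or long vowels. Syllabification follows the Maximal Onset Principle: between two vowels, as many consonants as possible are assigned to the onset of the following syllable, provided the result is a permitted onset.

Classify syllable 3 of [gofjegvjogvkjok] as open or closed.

Nuclei (vowels): o, e, o, o → 4 syllables.
/o…e/ gap (V1→V2): cluster /fj/ — /fj/ is itself a permitted onset, so the whole cluster goes right; preceding coda = ∅.
/e…o/ gap (V2→V3): /gvj/; trying suffixes from longest down, /vj/ is the first permitted one, so coda /g/ | onset /vj/.
/o…o/ gap (V3→V4): /gvkj/ splits as /gv/ + /kj/ (/kj/ is the longest suffix that is a licit onset).
Result: go.fjeg.vjogv.kjok.
Syllable 3 is /vjogv/ with coda /gv/, so it is closed.

closed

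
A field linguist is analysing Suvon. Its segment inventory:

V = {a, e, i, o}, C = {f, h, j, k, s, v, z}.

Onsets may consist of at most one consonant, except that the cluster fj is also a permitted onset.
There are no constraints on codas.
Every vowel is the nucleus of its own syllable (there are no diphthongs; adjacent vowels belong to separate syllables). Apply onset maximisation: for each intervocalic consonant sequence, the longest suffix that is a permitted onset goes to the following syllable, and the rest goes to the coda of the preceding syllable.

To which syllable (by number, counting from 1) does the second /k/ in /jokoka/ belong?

3

Vowels present: o, o, a; each is a nucleus, giving 3 syllables.
V1 /o/ – V2 /o/: just /k/ — single C goes to the following onset.
V2 /o/ – V3 /a/: /k/ → onset of the next syllable (single consonants are always licit onsets).
So the parse is jo.ko.ka.
The second /k/ is in the onset of syllable 3 (/ka/).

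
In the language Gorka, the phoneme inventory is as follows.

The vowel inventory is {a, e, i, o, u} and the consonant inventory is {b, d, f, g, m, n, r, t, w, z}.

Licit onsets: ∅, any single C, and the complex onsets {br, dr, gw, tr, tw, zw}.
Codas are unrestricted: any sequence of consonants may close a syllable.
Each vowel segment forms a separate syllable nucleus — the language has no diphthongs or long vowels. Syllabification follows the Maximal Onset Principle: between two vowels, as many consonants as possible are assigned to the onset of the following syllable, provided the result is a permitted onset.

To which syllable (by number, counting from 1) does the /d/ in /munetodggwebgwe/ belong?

3

The vowels are u, e, o, e, e — 5 nuclei, so 5 syllables.
Between /u/ (V1) and /e/ (V2): /n/ is a single consonant, so it becomes the next onset.
Between /e/ (V2) and /o/ (V3): /t/ → onset of the next syllable (single consonants are always licit onsets).
Between /o/ (V3) and /e/ (V4): /dggw/; trying suffixes from longest down, /gw/ is the first permitted one, so coda /dg/ | onset /gw/.
Between /e/ (V4) and /e/ (V5): /bgw/ splits as /b/ + /gw/ (/gw/ is the longest suffix that is a licit onset).
Syllabification: mu.ne.todg.gweb.gwe.
The /d/ is in the coda of syllable 3 (/todg/).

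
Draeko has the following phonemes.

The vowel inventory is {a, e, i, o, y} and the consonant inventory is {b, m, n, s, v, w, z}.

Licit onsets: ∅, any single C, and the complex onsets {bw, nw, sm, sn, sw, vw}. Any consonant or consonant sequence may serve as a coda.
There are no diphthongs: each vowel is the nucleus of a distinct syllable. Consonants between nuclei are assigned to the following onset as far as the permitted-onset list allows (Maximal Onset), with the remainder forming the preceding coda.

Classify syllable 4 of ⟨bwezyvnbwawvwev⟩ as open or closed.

closed

Vowels present: e, y, a, e; each is a nucleus, giving 4 syllables.
σ1/σ2 boundary: /z/ → onset of the next syllable (single consonants are always licit onsets).
σ2/σ3 boundary: cluster /vnbw/ — the longest permitted-onset suffix is /bw/; onset = /bw/, preceding coda = /vn/.
σ3/σ4 boundary: /wvw/ — longest licit onset from the right is /vw/, leaving /w/ as coda.
So the parse is bwe.zyvn.bwaw.vwev.
Syllable 4 is /vwev/ with coda /v/, so it is closed.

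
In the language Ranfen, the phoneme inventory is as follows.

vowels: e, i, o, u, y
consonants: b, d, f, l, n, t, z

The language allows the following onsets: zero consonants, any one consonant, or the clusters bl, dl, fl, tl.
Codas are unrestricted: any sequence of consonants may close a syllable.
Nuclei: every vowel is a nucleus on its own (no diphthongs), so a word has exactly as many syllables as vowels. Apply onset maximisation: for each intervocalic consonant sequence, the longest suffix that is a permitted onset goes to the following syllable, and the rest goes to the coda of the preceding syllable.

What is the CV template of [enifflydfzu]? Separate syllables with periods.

Nuclei (vowels): e, i, y, u → 4 syllables.
σ1/σ2 boundary: /n/ → onset of the next syllable (single consonants are always licit onsets).
σ2/σ3 boundary: /ffl/ splits as /f/ + /fl/ (/fl/ is the longest suffix that is a licit onset).
σ3/σ4 boundary: /dfz/ — longest licit onset from the right is /z/, leaving /df/ as coda.
Syllabification: e.nif.flydf.zu.
Mapping each syllable to C/V: /e/ → V, /nif/ → CVC, /flydf/ → CCVCC, /zu/ → CV.

V.CVC.CCVCC.CV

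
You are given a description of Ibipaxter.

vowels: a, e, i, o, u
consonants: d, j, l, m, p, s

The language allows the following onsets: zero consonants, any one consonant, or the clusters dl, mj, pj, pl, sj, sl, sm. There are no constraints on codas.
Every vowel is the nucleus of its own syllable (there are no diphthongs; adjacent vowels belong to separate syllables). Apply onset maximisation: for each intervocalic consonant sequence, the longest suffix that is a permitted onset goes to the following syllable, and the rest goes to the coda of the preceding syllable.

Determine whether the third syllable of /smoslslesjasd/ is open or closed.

Vowels present: o, e, a; each is a nucleus, giving 3 syllables.
V1 /o/ – V2 /e/: /slsl/ splits as /sl/ + /sl/ (/sl/ is the longest suffix that is a licit onset).
V2 /e/ – V3 /a/: /sj/ — entire cluster is a permitted onset → onset /sj/, coda ∅.
Result: smosl.sle.sjasd.
Syllable 3 is /sjasd/ with coda /sd/, so it is closed.

closed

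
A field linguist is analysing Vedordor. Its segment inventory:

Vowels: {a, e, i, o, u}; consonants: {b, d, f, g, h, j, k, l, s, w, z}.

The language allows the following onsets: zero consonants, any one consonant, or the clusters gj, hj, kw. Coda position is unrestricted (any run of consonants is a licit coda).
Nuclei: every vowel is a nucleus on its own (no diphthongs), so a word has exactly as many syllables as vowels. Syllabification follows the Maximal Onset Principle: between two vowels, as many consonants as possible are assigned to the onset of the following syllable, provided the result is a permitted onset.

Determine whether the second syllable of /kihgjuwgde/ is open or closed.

The vowels are i, u, e — 3 nuclei, so 3 syllables.
Between /i/ (V1) and /u/ (V2): cluster /hgj/ — the longest permitted-onset suffix is /gj/; onset = /gj/, preceding coda = /h/.
Between /u/ (V2) and /e/ (V3): /wgd/ splits as /wg/ + /d/ (/d/ is the longest suffix that is a licit onset).
Result: kih.gjuwg.de.
Syllable 2 is /gjuwg/ with coda /wg/, so it is closed.

closed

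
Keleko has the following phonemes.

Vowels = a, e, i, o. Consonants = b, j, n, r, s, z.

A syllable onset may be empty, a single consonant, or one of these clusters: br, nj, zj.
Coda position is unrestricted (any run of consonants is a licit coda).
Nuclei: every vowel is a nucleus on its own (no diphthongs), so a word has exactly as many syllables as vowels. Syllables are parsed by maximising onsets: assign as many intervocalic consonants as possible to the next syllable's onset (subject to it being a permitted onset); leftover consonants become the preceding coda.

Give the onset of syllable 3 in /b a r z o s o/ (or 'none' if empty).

Vowels present: a, o, o; each is a nucleus, giving 3 syllables.
Between /a/ (V1) and /o/ (V2): /rz/; trying suffixes from longest down, /z/ is the first permitted one, so coda /r/ | onset /z/.
Between /o/ (V2) and /o/ (V3): just /s/ — single C goes to the following onset.
Putting it together: bar.zo.so.
Syllable 3 is /so/: onset /s/, nucleus /o/, coda ∅.

s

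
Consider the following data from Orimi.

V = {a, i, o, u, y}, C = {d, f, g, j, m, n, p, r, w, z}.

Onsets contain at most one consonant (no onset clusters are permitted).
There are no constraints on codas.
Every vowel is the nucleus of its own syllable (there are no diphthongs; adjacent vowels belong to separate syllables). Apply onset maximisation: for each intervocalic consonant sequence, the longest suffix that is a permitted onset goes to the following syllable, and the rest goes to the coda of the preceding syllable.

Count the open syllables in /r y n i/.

2

Nuclei (vowels): y, i → 2 syllables.
Between /y/ (V1) and /i/ (V2): /n/ is a single consonant, so it becomes the next onset.
Putting it together: ry.ni.
Classifying each syllable: /ry/ (open), /ni/ (open).
Open syllables: 2.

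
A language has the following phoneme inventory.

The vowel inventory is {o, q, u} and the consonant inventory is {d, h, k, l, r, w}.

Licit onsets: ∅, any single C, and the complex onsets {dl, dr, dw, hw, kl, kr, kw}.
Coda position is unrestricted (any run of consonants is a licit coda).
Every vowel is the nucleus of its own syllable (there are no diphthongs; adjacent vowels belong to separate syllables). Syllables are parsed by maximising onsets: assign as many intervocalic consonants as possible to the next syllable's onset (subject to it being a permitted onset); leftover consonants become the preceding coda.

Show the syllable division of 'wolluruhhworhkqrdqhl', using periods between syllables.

wol.lu.ruh.hworh.kqr.dqhl

Vowels present: o, u, u, o, q, q; each is a nucleus, giving 6 syllables.
/o…u/ gap (V1→V2): /ll/ splits as /l/ + /l/ (/l/ is the longest suffix that is a licit onset).
/u…u/ gap (V2→V3): /r/ is a single consonant, so it becomes the next onset.
/u…o/ gap (V3→V4): /hhw/; trying suffixes from longest down, /hw/ is the first permitted one, so coda /h/ | onset /hw/.
/o…q/ gap (V4→V5): /rhk/ splits as /rh/ + /k/ (/k/ is the longest suffix that is a licit onset).
/q…q/ gap (V5→V6): /rd/ splits as /r/ + /d/ (/d/ is the longest suffix that is a licit onset).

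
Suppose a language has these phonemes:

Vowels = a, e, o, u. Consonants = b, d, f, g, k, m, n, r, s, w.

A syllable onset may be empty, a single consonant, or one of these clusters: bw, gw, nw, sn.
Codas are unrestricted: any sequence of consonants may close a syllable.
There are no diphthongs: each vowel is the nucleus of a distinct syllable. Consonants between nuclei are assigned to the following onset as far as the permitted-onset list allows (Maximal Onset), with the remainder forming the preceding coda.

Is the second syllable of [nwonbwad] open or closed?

closed

Nuclei (vowels): o, a → 2 syllables.
Between /o/ (V1) and /a/ (V2): /nbw/; trying suffixes from longest down, /bw/ is the first permitted one, so coda /n/ | onset /bw/.
Syllabification: nwon.bwad.
Syllable 2 is /bwad/ with coda /d/, so it is closed.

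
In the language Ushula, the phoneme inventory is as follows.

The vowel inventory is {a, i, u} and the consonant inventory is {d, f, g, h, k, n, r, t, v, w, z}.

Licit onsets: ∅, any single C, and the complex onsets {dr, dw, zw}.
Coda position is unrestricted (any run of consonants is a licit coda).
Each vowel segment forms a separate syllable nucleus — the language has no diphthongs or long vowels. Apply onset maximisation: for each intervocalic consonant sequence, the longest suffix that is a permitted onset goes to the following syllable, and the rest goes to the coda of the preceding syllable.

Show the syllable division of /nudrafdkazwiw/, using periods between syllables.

nu.drafd.ka.zwiw

The vowels are u, a, a, i — 4 nuclei, so 4 syllables.
V1 /u/ – V2 /a/: cluster /dr/ — /dr/ is itself a permitted onset, so the whole cluster goes right; preceding coda = ∅.
V2 /a/ – V3 /a/: /fdk/ — longest licit onset from the right is /k/, leaving /fd/ as coda.
V3 /a/ – V4 /i/: /zw/ — entire cluster is a permitted onset → onset /zw/, coda ∅.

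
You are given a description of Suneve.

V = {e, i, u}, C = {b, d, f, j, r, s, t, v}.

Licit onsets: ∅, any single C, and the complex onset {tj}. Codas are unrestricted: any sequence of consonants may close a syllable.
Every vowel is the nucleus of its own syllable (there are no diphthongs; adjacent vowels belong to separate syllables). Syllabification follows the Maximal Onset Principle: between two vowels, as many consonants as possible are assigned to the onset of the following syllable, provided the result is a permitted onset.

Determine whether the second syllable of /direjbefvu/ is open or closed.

closed

The vowels are i, e, e, u — 4 nuclei, so 4 syllables.
V1 /i/ – V2 /e/: /r/ → onset of the next syllable (single consonants are always licit onsets).
V2 /e/ – V3 /e/: /jb/ splits as /j/ + /b/ (/b/ is the longest suffix that is a licit onset).
V3 /e/ – V4 /u/: /fv/ splits as /f/ + /v/ (/v/ is the longest suffix that is a licit onset).
Syllabification: di.rej.bef.vu.
Syllable 2 is /rej/ with coda /j/, so it is closed.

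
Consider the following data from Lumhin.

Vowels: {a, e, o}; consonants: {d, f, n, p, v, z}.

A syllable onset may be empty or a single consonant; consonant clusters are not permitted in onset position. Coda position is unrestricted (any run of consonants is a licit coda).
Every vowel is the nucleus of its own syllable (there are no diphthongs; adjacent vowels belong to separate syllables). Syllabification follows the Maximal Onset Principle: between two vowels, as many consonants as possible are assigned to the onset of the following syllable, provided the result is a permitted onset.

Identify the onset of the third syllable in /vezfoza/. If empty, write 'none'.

z

The vowels are e, o, a — 3 nuclei, so 3 syllables.
Between /e/ (V1) and /o/ (V2): /zf/ — longest licit onset from the right is /f/, leaving /z/ as coda.
Between /o/ (V2) and /a/ (V3): /z/ → onset of the next syllable (single consonants are always licit onsets).
Syllabification: vez.fo.za.
Syllable 3 is /za/: onset /z/, nucleus /a/, coda ∅.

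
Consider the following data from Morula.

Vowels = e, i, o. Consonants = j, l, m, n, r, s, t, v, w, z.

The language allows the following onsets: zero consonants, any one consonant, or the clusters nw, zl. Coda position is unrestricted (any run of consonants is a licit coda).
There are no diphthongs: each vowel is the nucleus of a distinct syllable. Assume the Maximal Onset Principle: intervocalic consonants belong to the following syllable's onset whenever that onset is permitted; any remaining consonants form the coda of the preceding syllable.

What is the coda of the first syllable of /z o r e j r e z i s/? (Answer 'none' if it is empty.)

Vowels present: o, e, e, i; each is a nucleus, giving 4 syllables.
/o…e/ gap (V1→V2): /r/ → onset of the next syllable (single consonants are always licit onsets).
/e…e/ gap (V2→V3): /jr/; trying suffixes from longest down, /r/ is the first permitted one, so coda /j/ | onset /r/.
/e…i/ gap (V3→V4): /z/ → onset of the next syllable (single consonants are always licit onsets).
Result: zo.rej.re.zis.
Syllable 1 is /zo/: onset /z/, nucleus /o/, coda ∅.

none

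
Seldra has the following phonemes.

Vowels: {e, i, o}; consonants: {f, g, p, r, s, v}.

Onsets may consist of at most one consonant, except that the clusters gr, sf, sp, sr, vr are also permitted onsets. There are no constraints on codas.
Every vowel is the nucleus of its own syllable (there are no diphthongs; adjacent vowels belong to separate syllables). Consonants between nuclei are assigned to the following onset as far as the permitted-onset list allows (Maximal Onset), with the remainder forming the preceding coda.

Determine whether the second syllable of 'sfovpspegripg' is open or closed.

Vowels present: o, e, i; each is a nucleus, giving 3 syllables.
V1 /o/ – V2 /e/: cluster /vpsp/ — the longest permitted-onset suffix is /sp/; onset = /sp/, preceding coda = /vp/.
V2 /e/ – V3 /i/: cluster /gr/ — /gr/ is itself a permitted onset, so the whole cluster goes right; preceding coda = ∅.
Syllabification: sfovp.spe.gripg.
Syllable 2 is /spe/; it ends in its nucleus with no coda, so it is open.

open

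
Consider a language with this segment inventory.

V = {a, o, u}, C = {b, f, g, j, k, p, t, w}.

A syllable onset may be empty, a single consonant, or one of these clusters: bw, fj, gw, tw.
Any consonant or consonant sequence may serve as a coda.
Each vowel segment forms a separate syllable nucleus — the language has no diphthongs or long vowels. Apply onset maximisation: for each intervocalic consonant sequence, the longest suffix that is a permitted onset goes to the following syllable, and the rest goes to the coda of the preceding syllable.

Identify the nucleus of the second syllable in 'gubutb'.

Vowels present: u, u; each is a nucleus, giving 2 syllables.
The second nucleus (vowel 2 from the left) is /u/.

u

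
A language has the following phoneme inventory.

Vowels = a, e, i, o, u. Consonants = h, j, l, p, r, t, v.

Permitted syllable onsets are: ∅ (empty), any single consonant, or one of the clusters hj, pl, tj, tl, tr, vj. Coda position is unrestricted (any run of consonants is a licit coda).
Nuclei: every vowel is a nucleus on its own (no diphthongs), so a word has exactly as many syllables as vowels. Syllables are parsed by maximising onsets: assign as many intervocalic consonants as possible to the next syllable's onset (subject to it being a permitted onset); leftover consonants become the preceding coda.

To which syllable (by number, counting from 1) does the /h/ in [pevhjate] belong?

2

The vowels are e, a, e — 3 nuclei, so 3 syllables.
σ1/σ2 boundary: /vhj/; trying suffixes from longest down, /hj/ is the first permitted one, so coda /v/ | onset /hj/.
σ2/σ3 boundary: /t/ → onset of the next syllable (single consonants are always licit onsets).
Syllabification: pev.hja.te.
The /h/ is in the onset of syllable 2 (/hja/).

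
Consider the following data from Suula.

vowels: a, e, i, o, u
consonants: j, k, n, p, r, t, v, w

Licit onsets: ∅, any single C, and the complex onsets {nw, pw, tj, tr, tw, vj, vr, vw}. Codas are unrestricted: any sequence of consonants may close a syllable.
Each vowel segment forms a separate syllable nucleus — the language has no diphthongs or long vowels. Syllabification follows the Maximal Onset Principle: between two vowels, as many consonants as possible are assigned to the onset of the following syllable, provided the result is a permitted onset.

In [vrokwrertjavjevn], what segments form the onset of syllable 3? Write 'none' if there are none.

The vowels are o, e, a, e — 4 nuclei, so 4 syllables.
Between /o/ (V1) and /e/ (V2): /kwr/; trying suffixes from longest down, /r/ is the first permitted one, so coda /kw/ | onset /r/.
Between /e/ (V2) and /a/ (V3): /rtj/; trying suffixes from longest down, /tj/ is the first permitted one, so coda /r/ | onset /tj/.
Between /a/ (V3) and /e/ (V4): cluster /vj/ — /vj/ is itself a permitted onset, so the whole cluster goes right; preceding coda = ∅.
Result: vrokw.rer.tja.vjevn.
Syllable 3 is /tja/: onset /tj/, nucleus /a/, coda ∅.

tj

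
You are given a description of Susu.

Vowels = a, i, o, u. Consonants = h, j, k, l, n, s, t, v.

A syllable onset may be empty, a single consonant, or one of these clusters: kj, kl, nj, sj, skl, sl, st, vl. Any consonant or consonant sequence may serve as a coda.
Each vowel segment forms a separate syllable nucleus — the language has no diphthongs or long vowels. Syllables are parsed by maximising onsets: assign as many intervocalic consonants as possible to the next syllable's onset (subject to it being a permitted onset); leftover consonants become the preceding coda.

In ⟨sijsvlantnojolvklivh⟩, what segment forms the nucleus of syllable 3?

o

Nuclei (vowels): i, a, o, o, i → 5 syllables.
The third nucleus (vowel 3 from the left) is /o/.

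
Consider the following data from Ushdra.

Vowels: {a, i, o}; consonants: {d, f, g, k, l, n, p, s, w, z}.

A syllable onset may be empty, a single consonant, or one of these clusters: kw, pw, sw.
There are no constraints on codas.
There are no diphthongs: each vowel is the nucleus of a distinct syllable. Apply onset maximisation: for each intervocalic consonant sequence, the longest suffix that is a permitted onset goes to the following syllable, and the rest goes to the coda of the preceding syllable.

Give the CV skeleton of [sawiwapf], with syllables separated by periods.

CV.CV.CVCC

The vowels are a, i, a — 3 nuclei, so 3 syllables.
V1 /a/ – V2 /i/: just /w/ — single C goes to the following onset.
V2 /i/ – V3 /a/: /w/ → onset of the next syllable (single consonants are always licit onsets).
Result: sa.wi.wapf.
Mapping each syllable to C/V: /sa/ → CV, /wi/ → CV, /wapf/ → CVCC.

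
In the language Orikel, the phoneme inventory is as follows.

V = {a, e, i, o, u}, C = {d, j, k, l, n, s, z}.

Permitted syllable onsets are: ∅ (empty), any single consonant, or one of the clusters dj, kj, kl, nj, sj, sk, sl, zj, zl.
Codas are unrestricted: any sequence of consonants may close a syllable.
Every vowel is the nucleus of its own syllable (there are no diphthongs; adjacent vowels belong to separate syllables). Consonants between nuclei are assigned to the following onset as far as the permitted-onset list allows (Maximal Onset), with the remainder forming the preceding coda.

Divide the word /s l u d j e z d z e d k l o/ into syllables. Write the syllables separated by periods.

slu.djezd.zed.klo

Vowels present: u, e, e, o; each is a nucleus, giving 4 syllables.
/u…e/ gap (V1→V2): /dj/ is a licit onset in full, so it all attaches to the next syllable.
/e…e/ gap (V2→V3): /zdz/ — longest licit onset from the right is /z/, leaving /zd/ as coda.
/e…o/ gap (V3→V4): /dkl/ splits as /d/ + /kl/ (/kl/ is the longest suffix that is a licit onset).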